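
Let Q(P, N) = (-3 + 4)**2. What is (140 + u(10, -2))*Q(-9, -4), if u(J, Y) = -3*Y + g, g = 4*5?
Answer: 166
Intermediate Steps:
g = 20
u(J, Y) = 20 - 3*Y (u(J, Y) = -3*Y + 20 = 20 - 3*Y)
Q(P, N) = 1 (Q(P, N) = 1**2 = 1)
(140 + u(10, -2))*Q(-9, -4) = (140 + (20 - 3*(-2)))*1 = (140 + (20 + 6))*1 = (140 + 26)*1 = 166*1 = 166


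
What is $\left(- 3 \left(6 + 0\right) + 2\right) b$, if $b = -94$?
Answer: $1504$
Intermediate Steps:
$\left(- 3 \left(6 + 0\right) + 2\right) b = \left(- 3 \left(6 + 0\right) + 2\right) \left(-94\right) = \left(\left(-3\right) 6 + 2\right) \left(-94\right) = \left(-18 + 2\right) \left(-94\right) = \left(-16\right) \left(-94\right) = 1504$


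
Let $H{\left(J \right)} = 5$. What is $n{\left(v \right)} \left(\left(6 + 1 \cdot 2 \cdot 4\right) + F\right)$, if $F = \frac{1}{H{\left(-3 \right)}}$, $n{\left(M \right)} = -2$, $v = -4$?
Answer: $- \frac{142}{5} \approx -28.4$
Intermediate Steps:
$F = \frac{1}{5} \approx 0.2$
$n{\left(v \right)} \left(\left(6 + 1 \cdot 2 \cdot 4\right) + F\right) = - 2 \left(\left(6 + 1 \cdot 2 \cdot 4\right) + \frac{1}{5}\right) = - 2 \left(\left(6 + 1 \cdot 8\right) + \frac{1}{5}\right) = - 2 \left(\left(6 + 8\right) + \frac{1}{5}\right) = - 2 \left(14 + \frac{1}{5}\right) = \left(-2\right) \frac{71}{5} = - \frac{142}{5}$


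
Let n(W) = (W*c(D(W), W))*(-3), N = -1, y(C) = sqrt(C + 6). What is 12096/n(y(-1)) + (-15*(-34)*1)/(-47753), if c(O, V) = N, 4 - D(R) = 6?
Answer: -30/2809 + 4032*sqrt(5)/5 ≈ 1803.2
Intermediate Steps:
D(R) = -2 (D(R) = 4 - 1*6 = 4 - 6 = -2)
y(C) = sqrt(6 + C)
c(O, V) = -1
n(W) = 3*W (n(W) = (W*(-1))*(-3) = -W*(-3) = 3*W)
12096/n(y(-1)) + (-15*(-34)*1)/(-47753) = 12096/((3*sqrt(6 - 1))) + (-15*(-34)*1)/(-47753) = 12096/((3*sqrt(5))) + (510*1)*(-1/47753) = 12096*(sqrt(5)/15) + 510*(-1/47753) = 4032*sqrt(5)/5 - 30/2809 = -30/2809 + 4032*sqrt(5)/5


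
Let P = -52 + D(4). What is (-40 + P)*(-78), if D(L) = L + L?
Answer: 6552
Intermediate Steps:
D(L) = 2*L
P = -44 (P = -52 + 2*4 = -52 + 8 = -44)
(-40 + P)*(-78) = (-40 - 44)*(-78) = -84*(-78) = 6552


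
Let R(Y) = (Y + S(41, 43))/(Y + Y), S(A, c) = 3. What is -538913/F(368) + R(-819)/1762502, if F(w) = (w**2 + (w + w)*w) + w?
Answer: -433620343321/327190871280 ≈ -1.3253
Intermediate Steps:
F(w) = w + 3*w**2 (F(w) = (w**2 + (2*w)*w) + w = (w**2 + 2*w**2) + w = 3*w**2 + w = w + 3*w**2)
R(Y) = (3 + Y)/(2*Y) (R(Y) = (Y + 3)/(Y + Y) = (3 + Y)/((2*Y)) = (3 + Y)*(1/(2*Y)) = (3 + Y)/(2*Y))
-538913/F(368) + R(-819)/1762502 = -538913*1/(368*(1 + 3*368)) + ((1/2)*(3 - 819)/(-819))/1762502 = -538913*1/(368*(1 + 1104)) + ((1/2)*(-1/819)*(-816))*(1/1762502) = -538913/(368*1105) + (136/273)*(1/1762502) = -538913/406640 + 68/240581523 = -538913*1/406640 + 68/240581523 = -23431/17680 + 68/240581523 = -433620343321/327190871280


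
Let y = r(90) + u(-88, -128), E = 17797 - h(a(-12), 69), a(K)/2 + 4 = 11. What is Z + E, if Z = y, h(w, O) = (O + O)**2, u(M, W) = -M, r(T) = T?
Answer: -1069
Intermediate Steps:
a(K) = 14 (a(K) = -8 + 2*11 = -8 + 22 = 14)
h(w, O) = 4*O**2 (h(w, O) = (2*O)**2 = 4*O**2)
E = -1247 (E = 17797 - 4*69**2 = 17797 - 4*4761 = 17797 - 1*19044 = 17797 - 19044 = -1247)
y = 178 (y = 90 - 1*(-88) = 90 + 88 = 178)
Z = 178
Z + E = 178 - 1247 = -1069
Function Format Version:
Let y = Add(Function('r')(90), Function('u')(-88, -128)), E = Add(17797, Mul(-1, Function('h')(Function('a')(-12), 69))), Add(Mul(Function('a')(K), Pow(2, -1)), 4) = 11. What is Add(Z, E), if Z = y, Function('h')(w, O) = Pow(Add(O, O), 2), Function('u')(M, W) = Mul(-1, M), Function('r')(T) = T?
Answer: -1069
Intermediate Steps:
Function('a')(K) = 14 (Function('a')(K) = Add(-8, Mul(2, 11)) = Add(-8, 22) = 14)
Function('h')(w, O) = Mul(4, Pow(O, 2)) (Function('h')(w, O) = Pow(Mul(2, O), 2) = Mul(4, Pow(O, 2)))
E = -1247 (E = Add(17797, Mul(-1, Mul(4, Pow(69, 2)))) = Add(17797, Mul(-1, Mul(4, 4761))) = Add(17797, Mul(-1, 19044)) = Add(17797, -19044) = -1247)
y = 178 (y = Add(90, Mul(-1, -88)) = Add(90, 88) = 178)
Z = 178
Add(Z, E) = Add(178, -1247) = -1069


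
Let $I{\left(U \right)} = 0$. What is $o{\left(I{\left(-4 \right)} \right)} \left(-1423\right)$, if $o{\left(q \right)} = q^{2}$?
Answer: $0$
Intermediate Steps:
$o{\left(I{\left(-4 \right)} \right)} \left(-1423\right) = 0^{2} \left(-1423\right) = 0 \left(-1423\right) = 0$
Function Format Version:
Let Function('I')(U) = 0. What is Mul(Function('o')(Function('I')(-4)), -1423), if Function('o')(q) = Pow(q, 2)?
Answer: 0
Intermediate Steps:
Mul(Function('o')(Function('I')(-4)), -1423) = Mul(Pow(0, 2), -1423) = Mul(0, -1423) = 0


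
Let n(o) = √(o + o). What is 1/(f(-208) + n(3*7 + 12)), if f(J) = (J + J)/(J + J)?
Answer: -1/65 + √66/65 ≈ 0.10960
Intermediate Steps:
n(o) = √2*√o (n(o) = √(2*o) = √2*√o)
f(J) = 1 (f(J) = (2*J)/((2*J)) = (2*J)*(1/(2*J)) = 1)
1/(f(-208) + n(3*7 + 12)) = 1/(1 + √2*√(3*7 + 12)) = 1/(1 + √2*√(21 + 12)) = 1/(1 + √2*√33) = 1/(1 + √66)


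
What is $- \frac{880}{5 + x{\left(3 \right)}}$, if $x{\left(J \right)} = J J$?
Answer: $- \frac{440}{7} \approx -62.857$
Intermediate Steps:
$x{\left(J \right)} = J^{2}$
$- \frac{880}{5 + x{\left(3 \right)}} = - \frac{880}{5 + 3^{2}} = - \frac{880}{5 + 9} = - \frac{880}{14} = \left(-880\right) \frac{1}{14} = - \frac{440}{7}$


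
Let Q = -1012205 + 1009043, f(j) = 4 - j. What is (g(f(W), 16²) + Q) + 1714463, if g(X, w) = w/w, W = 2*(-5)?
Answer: 1711302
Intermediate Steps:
W = -10
Q = -3162
g(X, w) = 1
(g(f(W), 16²) + Q) + 1714463 = (1 - 3162) + 1714463 = -3161 + 1714463 = 1711302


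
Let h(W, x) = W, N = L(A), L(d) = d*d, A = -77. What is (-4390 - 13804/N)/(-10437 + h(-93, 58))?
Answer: 1860151/4459455 ≈ 0.41713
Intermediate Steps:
L(d) = d²
N = 5929 (N = (-77)² = 5929)
(-4390 - 13804/N)/(-10437 + h(-93, 58)) = (-4390 - 13804/5929)/(-10437 - 93) = (-4390 - 13804*1/5929)/(-10530) = (-4390 - 1972/847)*(-1/10530) = -3720302/847*(-1/10530) = 1860151/4459455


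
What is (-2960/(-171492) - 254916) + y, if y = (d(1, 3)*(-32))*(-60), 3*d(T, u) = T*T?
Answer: -10901574208/42873 ≈ -2.5428e+5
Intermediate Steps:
d(T, u) = T²/3 (d(T, u) = (T*T)/3 = T²/3)
y = 640 (y = (((⅓)*1²)*(-32))*(-60) = (((⅓)*1)*(-32))*(-60) = ((⅓)*(-32))*(-60) = -32/3*(-60) = 640)
(-2960/(-171492) - 254916) + y = (-2960/(-171492) - 254916) + 640 = (-2960*(-1/171492) - 254916) + 640 = (740/42873 - 254916) + 640 = -10929012928/42873 + 640 = -10901574208/42873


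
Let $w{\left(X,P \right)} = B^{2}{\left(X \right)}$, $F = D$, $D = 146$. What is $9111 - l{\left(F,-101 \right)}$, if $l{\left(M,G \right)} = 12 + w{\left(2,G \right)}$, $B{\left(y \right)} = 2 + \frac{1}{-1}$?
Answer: $9098$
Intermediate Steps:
$F = 146$
$B{\left(y \right)} = 1$ ($B{\left(y \right)} = 2 - 1 = 1$)
$w{\left(X,P \right)} = 1$ ($w{\left(X,P \right)} = 1^{2} = 1$)
$l{\left(M,G \right)} = 13$ ($l{\left(M,G \right)} = 12 + 1 = 13$)
$9111 - l{\left(F,-101 \right)} = 9111 - 13 = 9098$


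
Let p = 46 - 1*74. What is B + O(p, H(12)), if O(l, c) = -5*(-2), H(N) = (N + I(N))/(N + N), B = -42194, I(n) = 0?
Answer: -42184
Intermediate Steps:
H(N) = 1/2 (H(N) = (N + 0)/(N + N) = N/((2*N)) = N*(1/(2*N)) = 1/2)
p = -28 (p = 46 - 74 = -28)
O(l, c) = 10
B + O(p, H(12)) = -42194 + 10 = -42184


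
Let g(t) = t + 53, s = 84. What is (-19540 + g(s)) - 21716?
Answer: -41119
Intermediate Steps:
g(t) = 53 + t
(-19540 + g(s)) - 21716 = (-19540 + (53 + 84)) - 21716 = (-19540 + 137) - 21716 = -19403 - 21716 = -41119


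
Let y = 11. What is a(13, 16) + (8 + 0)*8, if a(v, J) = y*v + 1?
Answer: 208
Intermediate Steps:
a(v, J) = 1 + 11*v (a(v, J) = 11*v + 1 = 1 + 11*v)
a(13, 16) + (8 + 0)*8 = (1 + 11*13) + (8 + 0)*8 = (1 + 143) + 8*8 = 144 + 64 = 208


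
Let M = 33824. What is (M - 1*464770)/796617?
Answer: -430946/796617 ≈ -0.54097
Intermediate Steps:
(M - 1*464770)/796617 = (33824 - 1*464770)/796617 = (33824 - 464770)*(1/796617) = -430946*1/796617 = -430946/796617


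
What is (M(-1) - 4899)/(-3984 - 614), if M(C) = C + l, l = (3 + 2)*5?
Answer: 4875/4598 ≈ 1.0602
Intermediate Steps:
l = 25 (l = 5*5 = 25)
M(C) = 25 + C (M(C) = C + 25 = 25 + C)
(M(-1) - 4899)/(-3984 - 614) = ((25 - 1) - 4899)/(-3984 - 614) = (24 - 4899)/(-4598) = -4875*(-1/4598) = 4875/4598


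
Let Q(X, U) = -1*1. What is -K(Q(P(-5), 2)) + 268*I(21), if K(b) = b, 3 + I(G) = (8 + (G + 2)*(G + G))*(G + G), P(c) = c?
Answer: 10962541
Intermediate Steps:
Q(X, U) = -1
I(G) = -3 + 2*G*(8 + 2*G*(2 + G)) (I(G) = -3 + (8 + (G + 2)*(G + G))*(G + G) = -3 + (8 + (2 + G)*(2*G))*(2*G) = -3 + (8 + 2*G*(2 + G))*(2*G) = -3 + 2*G*(8 + 2*G*(2 + G)))
-K(Q(P(-5), 2)) + 268*I(21) = -1*(-1) + 268*(-3 + 4*21³ + 8*21² + 16*21) = 1 + 268*(-3 + 4*9261 + 8*441 + 336) = 1 + 268*(-3 + 37044 + 3528 + 336) = 1 + 268*40905 = 1 + 10962540 = 10962541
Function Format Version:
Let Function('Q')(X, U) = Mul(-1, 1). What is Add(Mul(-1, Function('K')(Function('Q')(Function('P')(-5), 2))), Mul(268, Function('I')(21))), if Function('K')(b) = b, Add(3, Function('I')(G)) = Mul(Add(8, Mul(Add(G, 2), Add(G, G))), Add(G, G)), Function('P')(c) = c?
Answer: 10962541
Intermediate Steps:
Function('Q')(X, U) = -1
Function('I')(G) = Add(-3, Mul(2, G, Add(8, Mul(2, G, Add(2, G))))) (Function('I')(G) = Add(-3, Mul(Add(8, Mul(Add(G, 2), Add(G, G))), Add(G, G))) = Add(-3, Mul(Add(8, Mul(Add(2, G), Mul(2, G))), Mul(2, G))) = Add(-3, Mul(Add(8, Mul(2, G, Add(2, G))), Mul(2, G))) = Add(-3, Mul(2, G, Add(8, Mul(2, G, Add(2, G))))))
Add(Mul(-1, Function('K')(Function('Q')(Function('P')(-5), 2))), Mul(268, Function('I')(21))) = Add(Mul(-1, -1), Mul(268, Add(-3, Mul(4, Pow(21, 3)), Mul(8, Pow(21, 2)), Mul(16, 21)))) = Add(1, Mul(268, Add(-3, Mul(4, 9261), Mul(8, 441), 336))) = Add(1, Mul(268, Add(-3, 37044, 3528, 336))) = Add(1, Mul(268, 40905)) = Add(1, 10962540) = 10962541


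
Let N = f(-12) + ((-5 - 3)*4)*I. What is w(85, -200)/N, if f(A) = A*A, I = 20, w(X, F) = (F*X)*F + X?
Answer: -3400085/496 ≈ -6855.0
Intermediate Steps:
w(X, F) = X + X*F² (w(X, F) = X*F² + X = X + X*F²)
f(A) = A²
N = -496 (N = (-12)² + ((-5 - 3)*4)*20 = 144 - 8*4*20 = 144 - 32*20 = 144 - 640 = -496)
w(85, -200)/N = (85*(1 + (-200)²))/(-496) = (85*(1 + 40000))*(-1/496) = (85*40001)*(-1/496) = 3400085*(-1/496) = -3400085/496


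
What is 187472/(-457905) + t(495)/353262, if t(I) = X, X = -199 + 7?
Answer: -1578920272/3851438955 ≈ -0.40996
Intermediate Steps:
X = -192
t(I) = -192
187472/(-457905) + t(495)/353262 = 187472/(-457905) - 192/353262 = 187472*(-1/457905) - 192*1/353262 = -187472/457905 - 32/58877 = -1578920272/3851438955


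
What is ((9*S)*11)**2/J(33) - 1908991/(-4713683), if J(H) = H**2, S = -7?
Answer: 2080643194/4713683 ≈ 441.40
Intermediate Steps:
((9*S)*11)**2/J(33) - 1908991/(-4713683) = ((9*(-7))*11)**2/(33**2) - 1908991/(-4713683) = (-63*11)**2/1089 - 1908991*(-1/4713683) = (-693)**2*(1/1089) + 1908991/4713683 = 480249*(1/1089) + 1908991/4713683 = 441 + 1908991/4713683 = 2080643194/4713683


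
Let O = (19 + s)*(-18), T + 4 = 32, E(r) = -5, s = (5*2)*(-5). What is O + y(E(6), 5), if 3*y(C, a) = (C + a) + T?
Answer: 1702/3 ≈ 567.33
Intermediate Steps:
s = -50 (s = 10*(-5) = -50)
T = 28 (T = -4 + 32 = 28)
y(C, a) = 28/3 + C/3 + a/3 (y(C, a) = ((C + a) + 28)/3 = (28 + C + a)/3 = 28/3 + C/3 + a/3)
O = 558 (O = (19 - 50)*(-18) = -31*(-18) = 558)
O + y(E(6), 5) = 558 + (28/3 + (1/3)*(-5) + (1/3)*5) = 558 + (28/3 - 5/3 + 5/3) = 558 + 28/3 = 1702/3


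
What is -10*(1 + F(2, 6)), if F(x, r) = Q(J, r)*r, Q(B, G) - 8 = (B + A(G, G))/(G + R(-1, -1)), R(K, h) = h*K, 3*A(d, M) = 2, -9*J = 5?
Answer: -10310/21 ≈ -490.95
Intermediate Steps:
J = -5/9 (J = -1/9*5 = -5/9 ≈ -0.55556)
A(d, M) = 2/3 (A(d, M) = (1/3)*2 = 2/3)
R(K, h) = K*h
Q(B, G) = 8 + (2/3 + B)/(1 + G) (Q(B, G) = 8 + (B + 2/3)/(G - 1*(-1)) = 8 + (2/3 + B)/(G + 1) = 8 + (2/3 + B)/(1 + G))
F(x, r) = r*(73/9 + 8*r)/(1 + r) (F(x, r) = ((26/3 - 5/9 + 8*r)/(1 + r))*r = ((73/9 + 8*r)/(1 + r))*r = r*(73/9 + 8*r)/(1 + r))
-10*(1 + F(2, 6)) = -10*(1 + (1/9)*6*(73 + 72*6)/(1 + 6)) = -10*(1 + (1/9)*6*(73 + 432)/7) = -10*(1 + (1/9)*6*(1/7)*505) = -10*(1 + 1010/21) = -10*1031/21 = -10310/21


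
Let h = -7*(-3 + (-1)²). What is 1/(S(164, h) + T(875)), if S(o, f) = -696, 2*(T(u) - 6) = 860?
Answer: -1/260 ≈ -0.0038462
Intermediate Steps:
T(u) = 436 (T(u) = 6 + (½)*860 = 6 + 430 = 436)
h = 14 (h = -7*(-3 + 1) = -7*(-2) = 14)
1/(S(164, h) + T(875)) = 1/(-696 + 436) = 1/(-260) = -1/260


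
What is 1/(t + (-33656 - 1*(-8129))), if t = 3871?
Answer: -1/21656 ≈ -4.6177e-5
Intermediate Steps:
1/(t + (-33656 - 1*(-8129))) = 1/(3871 + (-33656 - 1*(-8129))) = 1/(3871 + (-33656 + 8129)) = 1/(3871 - 25527) = 1/(-21656) = -1/21656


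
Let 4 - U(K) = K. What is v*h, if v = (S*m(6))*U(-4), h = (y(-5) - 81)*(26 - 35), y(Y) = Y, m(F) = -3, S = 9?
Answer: -167184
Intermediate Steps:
U(K) = 4 - K
h = 774 (h = (-5 - 81)*(26 - 35) = -86*(-9) = 774)
v = -216 (v = (9*(-3))*(4 - 1*(-4)) = -27*(4 + 4) = -27*8 = -216)
v*h = -216*774 = -167184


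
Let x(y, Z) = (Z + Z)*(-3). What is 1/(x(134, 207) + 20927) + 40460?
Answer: 796455101/19685 ≈ 40460.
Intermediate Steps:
x(y, Z) = -6*Z (x(y, Z) = (2*Z)*(-3) = -6*Z)
1/(x(134, 207) + 20927) + 40460 = 1/(-6*207 + 20927) + 40460 = 1/(-1242 + 20927) + 40460 = 1/19685 + 40460 = 796455101/19685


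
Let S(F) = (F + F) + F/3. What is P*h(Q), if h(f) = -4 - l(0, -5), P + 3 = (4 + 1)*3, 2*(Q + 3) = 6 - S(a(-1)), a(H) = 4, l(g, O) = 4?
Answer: -96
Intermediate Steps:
S(F) = 7*F/3 (S(F) = 2*F + F*(⅓) = 2*F + F/3 = 7*F/3)
Q = -14/3 (Q = -3 + (6 - 7*4/3)/2 = -3 + (6 - 1*28/3)/2 = -3 + (6 - 28/3)/2 = -3 + (½)*(-10/3) = -3 - 5/3 = -14/3 ≈ -4.6667)
P = 12 (P = -3 + (4 + 1)*3 = -3 + 5*3 = -3 + 15 = 12)
h(f) = -8 (h(f) = -4 - 1*4 = -4 - 4 = -8)
P*h(Q) = 12*(-8) = -96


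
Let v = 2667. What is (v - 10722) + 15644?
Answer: 7589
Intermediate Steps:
(v - 10722) + 15644 = (2667 - 10722) + 15644 = -8055 + 15644 = 7589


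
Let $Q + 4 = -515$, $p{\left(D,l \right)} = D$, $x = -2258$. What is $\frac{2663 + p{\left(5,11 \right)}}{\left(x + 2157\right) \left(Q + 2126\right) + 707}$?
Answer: $- \frac{667}{40400} \approx -0.01651$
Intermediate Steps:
$Q = -519$ ($Q = -4 - 515 = -519$)
$\frac{2663 + p{\left(5,11 \right)}}{\left(x + 2157\right) \left(Q + 2126\right) + 707} = \frac{2663 + 5}{\left(-2258 + 2157\right) \left(-519 + 2126\right) + 707} = \frac{2668}{\left(-101\right) 1607 + 707} = \frac{2668}{-162307 + 707} = \frac{2668}{-161600} = 2668 \left(- \frac{1}{161600}\right) = - \frac{667}{40400}$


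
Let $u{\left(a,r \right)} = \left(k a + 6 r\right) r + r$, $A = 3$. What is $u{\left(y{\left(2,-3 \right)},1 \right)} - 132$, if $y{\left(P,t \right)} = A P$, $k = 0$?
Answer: $-125$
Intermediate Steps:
$y{\left(P,t \right)} = 3 P$
$u{\left(a,r \right)} = r + 6 r^{2}$ ($u{\left(a,r \right)} = \left(0 a + 6 r\right) r + r = \left(0 + 6 r\right) r + r = 6 r r + r = 6 r^{2} + r = r + 6 r^{2}$)
$u{\left(y{\left(2,-3 \right)},1 \right)} - 132 = 1 \left(1 + 6 \cdot 1\right) - 132 = 1 \left(1 + 6\right) - 132 = 1 \cdot 7 - 132 = 7 - 132 = -125$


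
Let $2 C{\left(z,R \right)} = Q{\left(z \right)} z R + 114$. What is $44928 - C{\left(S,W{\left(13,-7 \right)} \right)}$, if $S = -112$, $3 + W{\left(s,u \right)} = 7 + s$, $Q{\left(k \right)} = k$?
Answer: $-61753$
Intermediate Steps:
$W{\left(s,u \right)} = 4 + s$ ($W{\left(s,u \right)} = -3 + \left(7 + s\right) = 4 + s$)
$C{\left(z,R \right)} = 57 + \frac{R z^{2}}{2}$ ($C{\left(z,R \right)} = \frac{z z R + 114}{2} = \frac{z^{2} R + 114}{2} = \frac{R z^{2} + 114}{2} = \frac{114 + R z^{2}}{2} = 57 + \frac{R z^{2}}{2}$)
$44928 - C{\left(S,W{\left(13,-7 \right)} \right)} = 44928 - \left(57 + \frac{\left(4 + 13\right) \left(-112\right)^{2}}{2}\right) = 44928 - \left(57 + \frac{1}{2} \cdot 17 \cdot 12544\right) = 44928 - \left(57 + 106624\right) = 44928 - 106681 = -61753$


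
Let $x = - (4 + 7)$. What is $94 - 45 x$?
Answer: $589$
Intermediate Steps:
$x = -11$ ($x = \left(-1\right) 11 = -11$)
$94 - 45 x = 94 - -495 = 94 + 495 = 589$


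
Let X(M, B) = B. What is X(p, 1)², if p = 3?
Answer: 1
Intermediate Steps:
X(p, 1)² = 1² = 1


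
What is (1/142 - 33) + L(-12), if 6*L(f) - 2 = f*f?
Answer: -3689/426 ≈ -8.6596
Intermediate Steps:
L(f) = 1/3 + f**2/6 (L(f) = 1/3 + (f*f)/6 = 1/3 + f**2/6)
(1/142 - 33) + L(-12) = (1/142 - 33) + (1/3 + (1/6)*(-12)**2) = (1/142 - 33) + (1/3 + (1/6)*144) = -4685/142 + (1/3 + 24) = -4685/142 + 73/3 = -3689/426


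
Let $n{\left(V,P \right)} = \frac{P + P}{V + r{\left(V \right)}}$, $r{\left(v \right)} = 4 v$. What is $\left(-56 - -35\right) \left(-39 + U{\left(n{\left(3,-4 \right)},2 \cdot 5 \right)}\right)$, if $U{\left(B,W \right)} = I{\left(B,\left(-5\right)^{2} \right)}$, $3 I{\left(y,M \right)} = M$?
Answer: $644$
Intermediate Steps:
$n{\left(V,P \right)} = \frac{2 P}{5 V}$ ($n{\left(V,P \right)} = \frac{P + P}{V + 4 V} = \frac{2 P}{5 V}$)
$I{\left(y,M \right)} = \frac{M}{3}$
$U{\left(B,W \right)} = \frac{25}{3}$ ($U{\left(B,W \right)} = \frac{\left(-5\right)^{2}}{3} = \frac{1}{3} \cdot 25 = \frac{25}{3}$)
$\left(-56 - -35\right) \left(-39 + U{\left(n{\left(3,-4 \right)},2 \cdot 5 \right)}\right) = \left(-56 - -35\right) \left(-39 + \frac{25}{3}\right) = \left(-56 + 35\right) \left(- \frac{92}{3}\right) = \left(-21\right) \left(- \frac{92}{3}\right) = 644$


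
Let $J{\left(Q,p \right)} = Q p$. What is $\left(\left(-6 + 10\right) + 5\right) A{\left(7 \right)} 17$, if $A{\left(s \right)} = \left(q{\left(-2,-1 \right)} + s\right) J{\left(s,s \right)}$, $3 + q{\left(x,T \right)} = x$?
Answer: $14994$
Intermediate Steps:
$q{\left(x,T \right)} = -3 + x$
$A{\left(s \right)} = s^{2} \left(-5 + s\right)$ ($A{\left(s \right)} = \left(\left(-3 - 2\right) + s\right) s s = \left(-5 + s\right) s^{2} = s^{2} \left(-5 + s\right)$)
$\left(\left(-6 + 10\right) + 5\right) A{\left(7 \right)} 17 = \left(\left(-6 + 10\right) + 5\right) 7^{2} \left(-5 + 7\right) 17 = \left(4 + 5\right) 49 \cdot 2 \cdot 17 = 9 \cdot 98 \cdot 17 = 882 \cdot 17 = 14994$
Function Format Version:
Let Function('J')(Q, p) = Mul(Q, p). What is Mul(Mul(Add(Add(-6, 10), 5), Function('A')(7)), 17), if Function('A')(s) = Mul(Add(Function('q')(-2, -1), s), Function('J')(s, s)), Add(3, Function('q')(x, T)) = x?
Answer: 14994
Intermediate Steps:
Function('q')(x, T) = Add(-3, x)
Function('A')(s) = Mul(Pow(s, 2), Add(-5, s)) (Function('A')(s) = Mul(Add(Add(-3, -2), s), Mul(s, s)) = Mul(Add(-5, s), Pow(s, 2)) = Mul(Pow(s, 2), Add(-5, s)))
Mul(Mul(Add(Add(-6, 10), 5), Function('A')(7)), 17) = Mul(Mul(Add(Add(-6, 10), 5), Mul(Pow(7, 2), Add(-5, 7))), 17) = Mul(Mul(Add(4, 5), Mul(49, 2)), 17) = Mul(Mul(9, 98), 17) = Mul(882, 17) = 14994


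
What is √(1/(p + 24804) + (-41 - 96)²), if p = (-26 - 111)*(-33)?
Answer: √645620286198/5865 ≈ 137.00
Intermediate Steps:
p = 4521 (p = -137*(-33) = 4521)
√(1/(p + 24804) + (-41 - 96)²) = √(1/(4521 + 24804) + (-41 - 96)²) = √(1/29325 + (-137)²) = √(1/29325 + 18769) = √(550400926/29325) = √645620286198/5865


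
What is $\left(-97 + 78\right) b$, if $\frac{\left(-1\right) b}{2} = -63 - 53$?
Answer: $-4408$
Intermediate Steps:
$b = 232$ ($b = - 2 \left(-63 - 53\right) = \left(-2\right) \left(-116\right) = 232$)
$\left(-97 + 78\right) b = \left(-97 + 78\right) 232 = \left(-19\right) 232 = -4408$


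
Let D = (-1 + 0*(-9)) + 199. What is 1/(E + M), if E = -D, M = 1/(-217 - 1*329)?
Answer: -546/108109 ≈ -0.0050505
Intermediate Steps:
D = 198 (D = (-1 + 0) + 199 = -1 + 199 = 198)
M = -1/546 (M = 1/(-217 - 329) = 1/(-546) = -1/546 ≈ -0.0018315)
E = -198 (E = -1*198 = -198)
1/(E + M) = 1/(-198 - 1/546) = 1/(-108109/546) = -546/108109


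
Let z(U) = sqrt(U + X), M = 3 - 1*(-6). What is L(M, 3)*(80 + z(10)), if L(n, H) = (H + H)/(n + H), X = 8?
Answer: 40 + 3*sqrt(2)/2 ≈ 42.121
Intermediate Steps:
M = 9 (M = 3 + 6 = 9)
L(n, H) = 2*H/(H + n) (L(n, H) = (2*H)/(H + n) = 2*H/(H + n))
z(U) = sqrt(8 + U) (z(U) = sqrt(U + 8) = sqrt(8 + U))
L(M, 3)*(80 + z(10)) = (2*3/(3 + 9))*(80 + sqrt(8 + 10)) = (2*3/12)*(80 + sqrt(18)) = (2*3*(1/12))*(80 + 3*sqrt(2)) = (80 + 3*sqrt(2))/2 = 40 + 3*sqrt(2)/2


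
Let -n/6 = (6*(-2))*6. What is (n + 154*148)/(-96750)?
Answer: -11612/48375 ≈ -0.24004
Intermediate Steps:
n = 432 (n = -6*6*(-2)*6 = -(-72)*6 = -6*(-72) = 432)
(n + 154*148)/(-96750) = (432 + 154*148)/(-96750) = (432 + 22792)*(-1/96750) = 23224*(-1/96750) = -11612/48375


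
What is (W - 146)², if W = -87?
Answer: 54289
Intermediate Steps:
(W - 146)² = (-87 - 146)² = (-233)² = 54289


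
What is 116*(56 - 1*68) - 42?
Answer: -1434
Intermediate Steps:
116*(56 - 1*68) - 42 = 116*(56 - 68) - 42 = 116*(-12) - 42 = -1392 - 42 = -1434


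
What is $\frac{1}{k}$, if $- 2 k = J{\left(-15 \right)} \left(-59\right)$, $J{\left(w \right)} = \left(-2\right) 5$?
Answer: $- \frac{1}{295} \approx -0.0033898$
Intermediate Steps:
$J{\left(w \right)} = -10$
$k = -295$ ($k = - \frac{\left(-10\right) \left(-59\right)}{2} = \left(- \frac{1}{2}\right) 590 = -295$)
$\frac{1}{k} = \frac{1}{-295} = - \frac{1}{295}$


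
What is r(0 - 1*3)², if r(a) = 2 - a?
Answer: 25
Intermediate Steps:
r(0 - 1*3)² = (2 - (0 - 1*3))² = (2 - (0 - 3))² = (2 - 1*(-3))² = (2 + 3)² = 5² = 25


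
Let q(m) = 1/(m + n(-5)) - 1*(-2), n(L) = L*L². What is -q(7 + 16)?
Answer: -203/102 ≈ -1.9902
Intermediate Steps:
n(L) = L³
q(m) = 2 + 1/(-125 + m) (q(m) = 1/(m + (-5)³) - 1*(-2) = 1/(m - 125) + 2 = 1/(-125 + m) + 2 = 2 + 1/(-125 + m))
-q(7 + 16) = -(-249 + 2*(7 + 16))/(-125 + (7 + 16)) = -(-249 + 2*23)/(-125 + 23) = -(-249 + 46)/(-102) = -(-1)*(-203)/102 = -1*203/102 = -203/102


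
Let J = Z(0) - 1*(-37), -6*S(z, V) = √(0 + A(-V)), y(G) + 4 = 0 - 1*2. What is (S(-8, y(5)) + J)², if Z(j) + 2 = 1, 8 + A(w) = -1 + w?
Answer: (216 - I*√3)²/36 ≈ 1295.9 - 20.785*I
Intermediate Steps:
A(w) = -9 + w (A(w) = -8 + (-1 + w) = -9 + w)
Z(j) = -1 (Z(j) = -2 + 1 = -1)
y(G) = -6 (y(G) = -4 + (0 - 1*2) = -4 + (0 - 2) = -4 - 2 = -6)
S(z, V) = -√(-9 - V)/6 (S(z, V) = -√(0 + (-9 - V))/6 = -√(-9 - V)/6)
J = 36 (J = -1 - 1*(-37) = -1 + 37 = 36)
(S(-8, y(5)) + J)² = (-√(-9 - 1*(-6))/6 + 36)² = (-√(-9 + 6)/6 + 36)² = (-I*√3/6 + 36)² = (36 - I*√3/6)²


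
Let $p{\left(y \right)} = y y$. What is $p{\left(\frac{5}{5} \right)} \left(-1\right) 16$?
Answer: $-16$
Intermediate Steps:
$p{\left(y \right)} = y^{2}$
$p{\left(\frac{5}{5} \right)} \left(-1\right) 16 = \left(\frac{5}{5}\right)^{2} \left(-1\right) 16 = \left(5 \cdot \frac{1}{5}\right)^{2} \left(-1\right) 16 = 1^{2} \left(-1\right) 16 = 1 \left(-1\right) 16 = \left(-1\right) 16 = -16$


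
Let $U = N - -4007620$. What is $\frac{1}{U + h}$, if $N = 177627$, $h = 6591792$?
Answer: $\frac{1}{10777039} \approx 9.279 \cdot 10^{-8}$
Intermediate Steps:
$U = 4185247$ ($U = 177627 - -4007620 = 177627 + 4007620 = 4185247$)
$\frac{1}{U + h} = \frac{1}{4185247 + 6591792} = \frac{1}{10777039}$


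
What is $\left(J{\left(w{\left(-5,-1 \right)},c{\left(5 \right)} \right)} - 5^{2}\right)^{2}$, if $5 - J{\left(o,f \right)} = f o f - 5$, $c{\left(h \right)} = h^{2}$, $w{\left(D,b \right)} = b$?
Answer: $372100$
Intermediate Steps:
$J{\left(o,f \right)} = 10 - o f^{2}$ ($J{\left(o,f \right)} = 5 - \left(f o f - 5\right) = 5 - \left(o f^{2} - 5\right) = 5 - \left(-5 + o f^{2}\right) = 10 - o f^{2}$)
$\left(J{\left(w{\left(-5,-1 \right)},c{\left(5 \right)} \right)} - 5^{2}\right)^{2} = \left(\left(10 - - \left(5^{2}\right)^{2}\right) - 5^{2}\right)^{2} = \left(\left(10 - - 25^{2}\right) - 25\right)^{2} = \left(\left(10 - \left(-1\right) 625\right) - 25\right)^{2} = \left(\left(10 + 625\right) - 25\right)^{2} = \left(635 - 25\right)^{2} = 610^{2} = 372100$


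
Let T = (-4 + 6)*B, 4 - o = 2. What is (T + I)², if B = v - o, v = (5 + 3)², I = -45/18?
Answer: 59049/4 ≈ 14762.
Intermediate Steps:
o = 2 (o = 4 - 1*2 = 4 - 2 = 2)
I = -5/2 (I = -45*1/18 = -5/2 ≈ -2.5000)
v = 64 (v = 8² = 64)
B = 62 (B = 64 - 1*2 = 64 - 2 = 62)
T = 124 (T = (-4 + 6)*62 = 2*62 = 124)
(T + I)² = (124 - 5/2)² = (243/2)² = 59049/4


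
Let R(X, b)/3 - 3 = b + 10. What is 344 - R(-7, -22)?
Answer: 371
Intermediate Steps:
R(X, b) = 39 + 3*b (R(X, b) = 9 + 3*(b + 10) = 9 + 3*(10 + b) = 9 + (30 + 3*b) = 39 + 3*b)
344 - R(-7, -22) = 344 - (39 + 3*(-22)) = 344 - (39 - 66) = 344 - 1*(-27) = 344 + 27 = 371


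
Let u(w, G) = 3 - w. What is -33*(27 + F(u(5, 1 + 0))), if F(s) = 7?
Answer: -1122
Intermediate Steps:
-33*(27 + F(u(5, 1 + 0))) = -33*(27 + 7) = -33*34 = -1122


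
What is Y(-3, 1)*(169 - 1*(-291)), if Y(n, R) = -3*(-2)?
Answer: 2760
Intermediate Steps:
Y(n, R) = 6
Y(-3, 1)*(169 - 1*(-291)) = 6*(169 - 1*(-291)) = 6*(169 + 291) = 6*460 = 2760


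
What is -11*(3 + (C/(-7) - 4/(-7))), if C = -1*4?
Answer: -319/7 ≈ -45.571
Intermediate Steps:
C = -4
-11*(3 + (C/(-7) - 4/(-7))) = -11*(3 + (-4/(-7) - 4/(-7))) = -11*(3 + (-4*(-1/7) - 4*(-1/7))) = -11*(3 + (4/7 + 4/7)) = -11*(3 + 8/7) = -11*29/7 = -319/7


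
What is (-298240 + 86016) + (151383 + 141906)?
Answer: 81065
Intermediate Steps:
(-298240 + 86016) + (151383 + 141906) = -212224 + 293289 = 81065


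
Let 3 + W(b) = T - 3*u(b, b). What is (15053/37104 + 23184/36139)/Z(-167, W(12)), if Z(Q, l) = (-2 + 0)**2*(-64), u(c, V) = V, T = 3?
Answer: -1404219503/343270772736 ≈ -0.0040907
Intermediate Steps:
W(b) = -3*b (W(b) = -3 + (3 - 3*b) = -3*b)
Z(Q, l) = -256 (Z(Q, l) = (-2)**2*(-64) = 4*(-64) = -256)
(15053/37104 + 23184/36139)/Z(-167, W(12)) = (15053/37104 + 23184/36139)/(-256) = (15053*(1/37104) + 23184*(1/36139))*(-1/256) = (15053/37104 + 23184/36139)*(-1/256) = (1404219503/1340901456)*(-1/256) = -1404219503/343270772736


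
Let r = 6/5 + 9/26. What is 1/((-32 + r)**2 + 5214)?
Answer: 16900/103790281 ≈ 0.00016283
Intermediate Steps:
r = 201/130 (r = 6*(1/5) + 9*(1/26) = 6/5 + 9/26 = 201/130 ≈ 1.5462)
1/((-32 + r)**2 + 5214) = 1/((-32 + 201/130)**2 + 5214) = 1/((-3959/130)**2 + 5214) = 1/(15673681/16900 + 5214) = 1/(103790281/16900) = 16900/103790281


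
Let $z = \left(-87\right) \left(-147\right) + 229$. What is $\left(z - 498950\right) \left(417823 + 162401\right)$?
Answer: $-281949408768$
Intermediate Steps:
$z = 13018$ ($z = 12789 + 229 = 13018$)
$\left(z - 498950\right) \left(417823 + 162401\right) = \left(13018 - 498950\right) \left(417823 + 162401\right) = \left(-485932\right) 580224 = -281949408768$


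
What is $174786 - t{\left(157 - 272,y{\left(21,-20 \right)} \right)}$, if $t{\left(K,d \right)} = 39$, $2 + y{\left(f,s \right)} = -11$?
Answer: $174747$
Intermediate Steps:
$y{\left(f,s \right)} = -13$ ($y{\left(f,s \right)} = -2 - 11 = -13$)
$174786 - t{\left(157 - 272,y{\left(21,-20 \right)} \right)} = 174786 - 39 = 174747$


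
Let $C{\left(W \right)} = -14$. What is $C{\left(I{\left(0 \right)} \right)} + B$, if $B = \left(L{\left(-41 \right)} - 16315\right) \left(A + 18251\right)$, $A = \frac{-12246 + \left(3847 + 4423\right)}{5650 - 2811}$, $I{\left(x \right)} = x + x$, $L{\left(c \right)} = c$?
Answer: $- \frac{847414425974}{2839} \approx -2.9849 \cdot 10^{8}$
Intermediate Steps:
$I{\left(x \right)} = 2 x$
$A = - \frac{3976}{2839}$ ($A = \frac{-12246 + 8270}{2839} = \left(-3976\right) \frac{1}{2839} = - \frac{3976}{2839} \approx -1.4005$)
$B = - \frac{847414386228}{2839}$ ($B = \left(-41 - 16315\right) \left(- \frac{3976}{2839} + 18251\right) = \left(-16356\right) \frac{51810613}{2839} = - \frac{847414386228}{2839} \approx -2.9849 \cdot 10^{8}$)
$C{\left(I{\left(0 \right)} \right)} + B = -14 - \frac{847414386228}{2839} = - \frac{847414425974}{2839}$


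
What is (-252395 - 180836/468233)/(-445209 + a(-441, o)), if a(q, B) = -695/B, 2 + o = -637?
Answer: 75516923428569/133206602278448 ≈ 0.56692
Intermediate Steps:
o = -639 (o = -2 - 637 = -639)
(-252395 - 180836/468233)/(-445209 + a(-441, o)) = (-252395 - 180836/468233)/(-445209 - 695/(-639)) = (-252395 - 180836*1/468233)/(-445209 - 695*(-1/639)) = (-252395 - 180836/468233)/(-445209 + 695/639) = -118179848871/(468233*(-284487856/639)) = -118179848871/468233*(-639/284487856) = 75516923428569/133206602278448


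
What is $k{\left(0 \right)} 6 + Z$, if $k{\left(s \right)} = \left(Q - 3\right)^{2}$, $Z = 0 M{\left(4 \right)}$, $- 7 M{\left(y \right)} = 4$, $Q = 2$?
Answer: $6$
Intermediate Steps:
$M{\left(y \right)} = - \frac{4}{7}$ ($M{\left(y \right)} = \left(- \frac{1}{7}\right) 4 = - \frac{4}{7}$)
$Z = 0$ ($Z = 0 \left(- \frac{4}{7}\right) = 0$)
$k{\left(s \right)} = 1$ ($k{\left(s \right)} = \left(2 - 3\right)^{2} = \left(-1\right)^{2} = 1$)
$k{\left(0 \right)} 6 + Z = 1 \cdot 6 + 0 = 6 + 0 = 6$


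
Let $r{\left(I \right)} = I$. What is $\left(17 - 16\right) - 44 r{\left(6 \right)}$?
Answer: $-263$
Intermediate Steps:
$\left(17 - 16\right) - 44 r{\left(6 \right)} = \left(17 - 16\right) - 264 = 1 - 264 = -263$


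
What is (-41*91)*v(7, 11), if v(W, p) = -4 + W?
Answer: -11193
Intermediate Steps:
(-41*91)*v(7, 11) = (-41*91)*(-4 + 7) = -3731*3 = -11193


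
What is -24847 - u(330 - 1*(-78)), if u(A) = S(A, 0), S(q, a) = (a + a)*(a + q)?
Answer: -24847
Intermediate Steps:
S(q, a) = 2*a*(a + q) (S(q, a) = (2*a)*(a + q) = 2*a*(a + q))
u(A) = 0 (u(A) = 2*0*(0 + A) = 2*0*A = 0)
-24847 - u(330 - 1*(-78)) = -24847 - 1*0 = -24847 + 0 = -24847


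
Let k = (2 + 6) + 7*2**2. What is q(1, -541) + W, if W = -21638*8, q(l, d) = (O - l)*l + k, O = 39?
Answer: -173030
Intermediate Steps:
k = 36 (k = 8 + 7*4 = 8 + 28 = 36)
q(l, d) = 36 + l*(39 - l) (q(l, d) = (39 - l)*l + 36 = l*(39 - l) + 36 = 36 + l*(39 - l))
W = -173104
q(1, -541) + W = (36 - 1*1**2 + 39*1) - 173104 = (36 - 1*1 + 39) - 173104 = (36 - 1 + 39) - 173104 = 74 - 173104 = -173030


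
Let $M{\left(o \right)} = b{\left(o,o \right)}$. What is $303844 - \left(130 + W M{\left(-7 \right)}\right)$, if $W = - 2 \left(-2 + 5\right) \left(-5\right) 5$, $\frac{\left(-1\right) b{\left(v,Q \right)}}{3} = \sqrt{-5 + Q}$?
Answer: $303714 + 900 i \sqrt{3} \approx 3.0371 \cdot 10^{5} + 1558.8 i$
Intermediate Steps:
$b{\left(v,Q \right)} = - 3 \sqrt{-5 + Q}$
$M{\left(o \right)} = - 3 \sqrt{-5 + o}$
$W = 150$ ($W = \left(-2\right) 3 \left(-5\right) 5 = \left(-6\right) \left(-5\right) 5 = 30 \cdot 5 = 150$)
$303844 - \left(130 + W M{\left(-7 \right)}\right) = 303844 - \left(130 + 150 \left(- 3 \sqrt{-5 - 7}\right)\right) = 303844 - \left(130 + 150 \left(- 3 \sqrt{-12}\right)\right) = 303844 - \left(130 + 150 \left(- 3 \cdot 2 i \sqrt{3}\right)\right) = 303844 - \left(130 + 150 \left(- 6 i \sqrt{3}\right)\right) = 303844 - \left(130 - 900 i \sqrt{3}\right) = 303714 + 900 i \sqrt{3}$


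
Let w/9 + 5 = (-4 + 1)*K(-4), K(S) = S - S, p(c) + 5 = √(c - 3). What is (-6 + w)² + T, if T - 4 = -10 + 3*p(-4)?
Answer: 2580 + 3*I*√7 ≈ 2580.0 + 7.9373*I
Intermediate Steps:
p(c) = -5 + √(-3 + c) (p(c) = -5 + √(c - 3) = -5 + √(-3 + c))
K(S) = 0
w = -45 (w = -45 + 9*((-4 + 1)*0) = -45 + 9*(-3*0) = -45 + 9*0 = -45 + 0 = -45)
T = -21 + 3*I*√7 (T = 4 + (-10 + 3*(-5 + √(-3 - 4))) = 4 + (-10 + 3*(-5 + √(-7))) = 4 + (-10 + 3*(-5 + I*√7)) = 4 + (-10 + (-15 + 3*I*√7)) = 4 + (-25 + 3*I*√7) = -21 + 3*I*√7 ≈ -21.0 + 7.9373*I)
(-6 + w)² + T = (-6 - 45)² + (-21 + 3*I*√7) = (-51)² + (-21 + 3*I*√7) = 2601 + (-21 + 3*I*√7) = 2580 + 3*I*√7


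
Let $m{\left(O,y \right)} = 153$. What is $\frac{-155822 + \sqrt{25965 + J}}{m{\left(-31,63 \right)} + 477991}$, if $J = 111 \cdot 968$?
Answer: $- \frac{77911}{239072} + \frac{\sqrt{133413}}{478144} \approx -0.32513$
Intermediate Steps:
$J = 107448$
$\frac{-155822 + \sqrt{25965 + J}}{m{\left(-31,63 \right)} + 477991} = \frac{-155822 + \sqrt{25965 + 107448}}{153 + 477991} = \frac{-155822 + \sqrt{133413}}{478144} = \left(-155822 + \sqrt{133413}\right) \frac{1}{478144} = - \frac{77911}{239072} + \frac{\sqrt{133413}}{478144}$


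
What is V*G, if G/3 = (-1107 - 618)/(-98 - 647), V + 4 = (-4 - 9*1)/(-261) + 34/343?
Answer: -39647285/1482103 ≈ -26.751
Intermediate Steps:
V = -344759/89523 (V = -4 + ((-4 - 9*1)/(-261) + 34/343) = -4 + ((-4 - 9)*(-1/261) + 34*(1/343)) = -4 + (-13*(-1/261) + 34/343) = -4 + (13/261 + 34/343) = -4 + 13333/89523 = -344759/89523 ≈ -3.8511)
G = 1035/149 (G = 3*((-1107 - 618)/(-98 - 647)) = 3*(-1725/(-745)) = 3*(-1725*(-1/745)) = 3*(345/149) = 1035/149 ≈ 6.9463)
V*G = -344759/89523*1035/149 = -39647285/1482103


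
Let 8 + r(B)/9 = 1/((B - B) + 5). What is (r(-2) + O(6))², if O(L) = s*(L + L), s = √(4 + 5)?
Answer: 29241/25 ≈ 1169.6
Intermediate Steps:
s = 3 (s = √9 = 3)
r(B) = -351/5 (r(B) = -72 + 9/((B - B) + 5) = -72 + 9/(0 + 5) = -72 + 9/5 = -351/5)
O(L) = 6*L (O(L) = 3*(L + L) = 3*(2*L) = 6*L)
(r(-2) + O(6))² = (-351/5 + 6*6)² = (-351/5 + 36)² = (-171/5)² = 29241/25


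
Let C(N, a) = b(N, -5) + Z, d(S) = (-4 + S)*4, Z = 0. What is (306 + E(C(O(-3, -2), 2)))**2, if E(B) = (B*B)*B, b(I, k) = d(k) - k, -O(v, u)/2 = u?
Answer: 869365225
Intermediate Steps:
O(v, u) = -2*u
d(S) = -16 + 4*S
b(I, k) = -16 + 3*k (b(I, k) = (-16 + 4*k) - k = -16 + 3*k)
C(N, a) = -31 (C(N, a) = (-16 + 3*(-5)) + 0 = (-16 - 15) + 0 = -31 + 0 = -31)
E(B) = B**3 (E(B) = B**2*B = B**3)
(306 + E(C(O(-3, -2), 2)))**2 = (306 + (-31)**3)**2 = (306 - 29791)**2 = (-29485)**2 = 869365225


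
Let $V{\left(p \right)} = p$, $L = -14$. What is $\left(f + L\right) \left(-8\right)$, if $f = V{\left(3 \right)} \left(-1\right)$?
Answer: $136$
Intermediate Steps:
$f = -3$ ($f = 3 \left(-1\right) = -3$)
$\left(f + L\right) \left(-8\right) = \left(-3 - 14\right) \left(-8\right) = \left(-17\right) \left(-8\right) = 136$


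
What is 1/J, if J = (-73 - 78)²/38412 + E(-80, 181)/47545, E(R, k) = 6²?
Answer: 1826298540/1085456377 ≈ 1.6825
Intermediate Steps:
E(R, k) = 36
J = 1085456377/1826298540 (J = (-73 - 78)²/38412 + 36/47545 = (-151)²*(1/38412) + 36*(1/47545) = 22801*(1/38412) + 36/47545 = 22801/38412 + 36/47545 = 1085456377/1826298540 ≈ 0.59435)
1/J = 1/(1085456377/1826298540) = 1826298540/1085456377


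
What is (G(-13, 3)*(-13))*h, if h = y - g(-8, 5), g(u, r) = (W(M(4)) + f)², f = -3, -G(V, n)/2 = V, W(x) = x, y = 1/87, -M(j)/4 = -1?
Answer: 29068/87 ≈ 334.11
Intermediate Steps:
M(j) = 4 (M(j) = -4*(-1) = 4)
y = 1/87 ≈ 0.011494
G(V, n) = -2*V
g(u, r) = 1 (g(u, r) = (4 - 3)² = 1² = 1)
h = -86/87 (h = 1/87 - 1*1 = 1/87 - 1 = -86/87 ≈ -0.98851)
(G(-13, 3)*(-13))*h = (-2*(-13)*(-13))*(-86/87) = (26*(-13))*(-86/87) = -338*(-86/87) = 29068/87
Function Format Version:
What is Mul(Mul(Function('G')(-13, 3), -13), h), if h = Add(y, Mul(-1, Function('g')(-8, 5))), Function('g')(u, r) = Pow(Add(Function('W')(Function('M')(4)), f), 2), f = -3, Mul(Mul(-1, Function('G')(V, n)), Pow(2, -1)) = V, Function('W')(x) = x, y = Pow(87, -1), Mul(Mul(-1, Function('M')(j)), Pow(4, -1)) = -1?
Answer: Rational(29068, 87) ≈ 334.11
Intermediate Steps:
Function('M')(j) = 4 (Function('M')(j) = Mul(-4, -1) = 4)
y = Rational(1, 87) ≈ 0.011494
Function('G')(V, n) = Mul(-2, V)
Function('g')(u, r) = 1 (Function('g')(u, r) = Pow(Add(4, -3), 2) = Pow(1, 2) = 1)
h = Rational(-86, 87) (h = Add(Rational(1, 87), Mul(-1, 1)) = Add(Rational(1, 87), -1) = Rational(-86, 87) ≈ -0.98851)
Mul(Mul(Function('G')(-13, 3), -13), h) = Mul(Mul(Mul(-2, -13), -13), Rational(-86, 87)) = Mul(Mul(26, -13), Rational(-86, 87)) = Mul(-338, Rational(-86, 87)) = Rational(29068, 87)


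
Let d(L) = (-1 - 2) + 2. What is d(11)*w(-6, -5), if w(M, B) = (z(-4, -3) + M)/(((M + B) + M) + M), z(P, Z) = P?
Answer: -10/23 ≈ -0.43478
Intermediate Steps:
w(M, B) = (-4 + M)/(B + 3*M) (w(M, B) = (-4 + M)/(((M + B) + M) + M) = (-4 + M)/(((B + M) + M) + M) = (-4 + M)/((B + 2*M) + M) = (-4 + M)/(B + 3*M))
d(L) = -1 (d(L) = -3 + 2 = -1)
d(11)*w(-6, -5) = -(-4 - 6)/(-5 + 3*(-6)) = -(-10)/(-5 - 18) = -(-10)/(-23) = -(-1)*(-10)/23 = -1*10/23 = -10/23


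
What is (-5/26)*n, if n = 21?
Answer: -105/26 ≈ -4.0385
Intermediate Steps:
(-5/26)*n = -5/26*21 = -105/26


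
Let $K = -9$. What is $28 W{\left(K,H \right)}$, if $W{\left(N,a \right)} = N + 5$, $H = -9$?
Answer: $-112$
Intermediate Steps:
$W{\left(N,a \right)} = 5 + N$
$28 W{\left(K,H \right)} = 28 \left(5 - 9\right) = 28 \left(-4\right) = -112$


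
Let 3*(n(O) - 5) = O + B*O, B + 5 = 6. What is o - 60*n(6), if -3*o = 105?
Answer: -575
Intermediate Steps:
B = 1 (B = -5 + 6 = 1)
o = -35 (o = -⅓*105 = -35)
n(O) = 5 + 2*O/3 (n(O) = 5 + (O + 1*O)/3 = 5 + (O + O)/3 = 5 + (2*O)/3 = 5 + 2*O/3)
o - 60*n(6) = -35 - 60*(5 + (⅔)*6) = -35 - 60*(5 + 4) = -35 - 60*9 = -35 - 540 = -575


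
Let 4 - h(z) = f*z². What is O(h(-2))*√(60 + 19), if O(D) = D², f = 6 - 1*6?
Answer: 16*√79 ≈ 142.21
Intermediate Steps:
f = 0 (f = 6 - 6 = 0)
h(z) = 4 (h(z) = 4 - 0*z² = 4 - 1*0 = 4 + 0 = 4)
O(h(-2))*√(60 + 19) = 4²*√(60 + 19) = 16*√79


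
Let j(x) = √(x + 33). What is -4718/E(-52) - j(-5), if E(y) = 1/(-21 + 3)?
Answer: 84924 - 2*√7 ≈ 84919.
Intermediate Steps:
E(y) = -1/18 (E(y) = 1/(-18) = -1/18)
j(x) = √(33 + x)
-4718/E(-52) - j(-5) = -4718/(-1/18) - √(33 - 5) = -4718*(-18) - √28 = 84924 - 2*√7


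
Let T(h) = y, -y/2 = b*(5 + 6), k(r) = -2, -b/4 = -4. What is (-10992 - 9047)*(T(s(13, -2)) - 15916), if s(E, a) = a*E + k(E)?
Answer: 325994452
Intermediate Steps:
b = 16 (b = -4*(-4) = 16)
y = -352 (y = -32*(5 + 6) = -32*11 = -2*176 = -352)
s(E, a) = -2 + E*a (s(E, a) = a*E - 2 = E*a - 2 = -2 + E*a)
T(h) = -352
(-10992 - 9047)*(T(s(13, -2)) - 15916) = (-10992 - 9047)*(-352 - 15916) = -20039*(-16268) = 325994452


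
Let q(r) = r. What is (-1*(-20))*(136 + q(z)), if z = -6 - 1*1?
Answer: 2580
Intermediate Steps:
z = -7 (z = -6 - 1 = -7)
(-1*(-20))*(136 + q(z)) = (-1*(-20))*(136 - 7) = 20*129 = 2580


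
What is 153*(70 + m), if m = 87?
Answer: 24021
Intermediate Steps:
153*(70 + m) = 153*(70 + 87) = 153*157 = 24021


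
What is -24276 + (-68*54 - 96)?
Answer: -28044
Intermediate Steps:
-24276 + (-68*54 - 96) = -24276 + (-3672 - 96) = -24276 - 3768 = -28044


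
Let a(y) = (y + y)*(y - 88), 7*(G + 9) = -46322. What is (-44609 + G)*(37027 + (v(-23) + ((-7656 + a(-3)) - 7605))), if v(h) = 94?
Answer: -8035867088/7 ≈ -1.1480e+9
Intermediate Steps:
G = -46385/7 (G = -9 + (1/7)*(-46322) = -9 - 46322/7 = -46385/7 ≈ -6626.4)
a(y) = 2*y*(-88 + y) (a(y) = (2*y)*(-88 + y) = 2*y*(-88 + y))
(-44609 + G)*(37027 + (v(-23) + ((-7656 + a(-3)) - 7605))) = (-44609 - 46385/7)*(37027 + (94 + ((-7656 + 2*(-3)*(-88 - 3)) - 7605))) = -358648*(37027 + (94 + ((-7656 + 2*(-3)*(-91)) - 7605)))/7 = -358648*(37027 + (94 + ((-7656 + 546) - 7605)))/7 = -358648*(37027 + (94 + (-7110 - 7605)))/7 = -358648*(37027 + (94 - 14715))/7 = -358648*(37027 - 14621)/7 = -358648/7*22406 = -8035867088/7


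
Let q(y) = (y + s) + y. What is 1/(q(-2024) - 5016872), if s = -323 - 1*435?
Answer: -1/5021678 ≈ -1.9914e-7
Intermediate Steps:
s = -758 (s = -323 - 435 = -758)
q(y) = -758 + 2*y (q(y) = (y - 758) + y = (-758 + y) + y = -758 + 2*y)
1/(q(-2024) - 5016872) = 1/((-758 + 2*(-2024)) - 5016872) = 1/((-758 - 4048) - 5016872) = 1/(-4806 - 5016872) = 1/(-5021678) = -1/5021678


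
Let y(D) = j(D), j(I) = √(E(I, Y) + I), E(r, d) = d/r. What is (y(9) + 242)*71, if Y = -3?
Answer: 17182 + 71*√78/3 ≈ 17391.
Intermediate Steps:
j(I) = √(I - 3/I) (j(I) = √(-3/I + I) = √(I - 3/I))
y(D) = √(D - 3/D)
(y(9) + 242)*71 = (√(9 - 3/9) + 242)*71 = (√(9 - 3*⅑) + 242)*71 = (√(9 - ⅓) + 242)*71 = (√(26/3) + 242)*71 = (√78/3 + 242)*71 = (242 + √78/3)*71 = 17182 + 71*√78/3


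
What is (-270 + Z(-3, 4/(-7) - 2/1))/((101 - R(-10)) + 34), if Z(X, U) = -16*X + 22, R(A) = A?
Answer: -40/29 ≈ -1.3793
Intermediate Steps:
Z(X, U) = 22 - 16*X
(-270 + Z(-3, 4/(-7) - 2/1))/((101 - R(-10)) + 34) = (-270 + (22 - 16*(-3)))/((101 - 1*(-10)) + 34) = (-270 + (22 + 48))/((101 + 10) + 34) = (-270 + 70)/(111 + 34) = -200/145 = -200*1/145 = -40/29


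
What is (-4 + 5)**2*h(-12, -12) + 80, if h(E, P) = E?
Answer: 68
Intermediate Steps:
(-4 + 5)**2*h(-12, -12) + 80 = (-4 + 5)**2*(-12) + 80 = 1**2*(-12) + 80 = 1*(-12) + 80 = -12 + 80 = 68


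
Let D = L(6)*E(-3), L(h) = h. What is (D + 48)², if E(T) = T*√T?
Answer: 1332 - 1728*I*√3 ≈ 1332.0 - 2993.0*I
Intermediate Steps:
E(T) = T^(3/2)
D = -18*I*√3 (D = 6*(-3)^(3/2) = 6*(-3*I*√3) = -18*I*√3 ≈ -31.177*I)
(D + 48)² = (-18*I*√3 + 48)² = (48 - 18*I*√3)²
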